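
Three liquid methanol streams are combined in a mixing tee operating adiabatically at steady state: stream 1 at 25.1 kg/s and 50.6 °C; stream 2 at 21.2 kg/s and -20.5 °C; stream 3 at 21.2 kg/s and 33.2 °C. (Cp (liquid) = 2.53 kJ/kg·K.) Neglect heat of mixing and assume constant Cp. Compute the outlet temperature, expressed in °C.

Energy balance with Q = 0: Σ ṁᵢCp,ᵢ(T_out − Tᵢ) = 0
T_out = Σ ṁᵢCp,ᵢTᵢ / Σ ṁᵢCp,ᵢ
      = 3894.4 / 170.77 = 22.804 °C

T_out = 22.8 °C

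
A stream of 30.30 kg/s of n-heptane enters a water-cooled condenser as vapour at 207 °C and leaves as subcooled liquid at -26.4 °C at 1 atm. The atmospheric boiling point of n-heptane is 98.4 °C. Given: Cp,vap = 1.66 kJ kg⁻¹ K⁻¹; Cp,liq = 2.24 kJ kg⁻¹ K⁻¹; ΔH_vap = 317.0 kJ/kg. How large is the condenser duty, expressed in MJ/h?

Q_c = 84700 MJ/h

vapour 207→98.4 °C: -180.28 kJ/kg
condensation at 98.4 °C: -317 kJ/kg
liquid 98.4→-26.4 °C: -279.55 kJ/kg
Δh = -180.28 + -317 + -279.55 = -776.83 kJ/kg
Q = ṁ·Δh = 30.30 kg/s × -776.83 kJ/kg = -23538 kJ/s
|Q| = 23538 kW = 84736 MJ/h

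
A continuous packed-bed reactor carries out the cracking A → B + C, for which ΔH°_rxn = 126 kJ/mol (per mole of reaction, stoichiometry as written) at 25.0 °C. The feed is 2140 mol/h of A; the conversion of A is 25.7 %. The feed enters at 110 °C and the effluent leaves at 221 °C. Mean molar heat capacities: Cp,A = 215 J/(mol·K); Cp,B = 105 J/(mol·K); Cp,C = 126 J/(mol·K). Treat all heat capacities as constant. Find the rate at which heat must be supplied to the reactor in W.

Q_in = 33900 W

Extent of reaction ξ = 0.257 × 2140 = 549.98 mol/h
Reaction term: ξ·ΔH°_rxn = 549.98 × 126 = 69297 kJ/h
Sensible, feed 110→25 °C: -39108 kJ/h
Outlet flows (mol/h): A 1590, B 549.98, C 549.98
Sensible, products 25→221 °C: 91904 kJ/h
Q = ΔH = 122090 kJ/h = 33.915 kW
Heat supplied = 33915 W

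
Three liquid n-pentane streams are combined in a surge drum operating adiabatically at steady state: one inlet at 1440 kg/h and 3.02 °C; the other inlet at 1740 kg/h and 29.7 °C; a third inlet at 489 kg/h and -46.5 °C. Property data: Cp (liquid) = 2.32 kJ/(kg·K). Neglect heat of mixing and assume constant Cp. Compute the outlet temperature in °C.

Energy balance with Q = 0: Σ ṁᵢCp,ᵢ(T_out − Tᵢ) = 0
Σ ṁᵢCp,ᵢTᵢ = 1440×2.32×3.02 + 1740×2.32×29.7 + 489×2.32×-46.5 = 77229
Σ ṁᵢCp,ᵢ = 1440×2.32 + 1740×2.32 + 489×2.32 = 8512.1
T_out = 77229 / 8512.1 = 9.0729 °C

T_out = 9.07 °C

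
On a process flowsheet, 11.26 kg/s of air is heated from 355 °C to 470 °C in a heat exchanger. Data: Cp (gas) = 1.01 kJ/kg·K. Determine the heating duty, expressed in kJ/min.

Q = 78500 kJ/min

Q = ṁ·Cp·ΔT = 11.26 × 1.01 × (470 − 355) = 1307.8 kJ/s
Heating duty = 78471 kJ/min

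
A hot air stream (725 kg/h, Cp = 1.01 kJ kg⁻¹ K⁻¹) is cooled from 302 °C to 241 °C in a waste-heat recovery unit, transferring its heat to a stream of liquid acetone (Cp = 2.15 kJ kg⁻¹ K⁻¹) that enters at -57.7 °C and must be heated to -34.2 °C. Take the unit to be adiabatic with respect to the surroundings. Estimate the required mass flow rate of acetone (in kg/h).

ṁ_c = 884 kg/h

Heat released by hot stream: Q = 725 × 1.01 × (302 − 241) = 44667 kJ/h
Energy balance on cold side (adiabatic exchanger): Q = ṁ_c·Cp_c·(T_c,out − T_c,in)
ṁ_c = 44667 / [2.15 × (-34.2 − -57.7)] = 884.06 kg/h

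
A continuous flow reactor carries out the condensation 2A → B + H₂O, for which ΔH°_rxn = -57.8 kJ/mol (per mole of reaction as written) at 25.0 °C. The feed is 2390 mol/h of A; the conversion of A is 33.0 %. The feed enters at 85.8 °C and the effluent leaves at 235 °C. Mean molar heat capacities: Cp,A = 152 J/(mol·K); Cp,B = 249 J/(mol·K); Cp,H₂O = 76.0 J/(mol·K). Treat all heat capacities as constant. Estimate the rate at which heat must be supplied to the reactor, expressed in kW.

Q_in = 9.21 kW

Extent of reaction ξ = 0.330 × 2390 / 2 = 394.35 mol/h
Reaction term: ξ·ΔH°_rxn = 394.35 × -57.8 = -22793 kJ/h
Sensible, feed 85.8→25 °C: -22087 kJ/h
Outlet flows (mol/h): A 1601.3, B 394.35, H₂O 394.35
Sensible, products 25→235 °C: 78028 kJ/h
Q = ΔH = 33147 kJ/h = 9.2075 kW
Heat supplied = 9.2075 kW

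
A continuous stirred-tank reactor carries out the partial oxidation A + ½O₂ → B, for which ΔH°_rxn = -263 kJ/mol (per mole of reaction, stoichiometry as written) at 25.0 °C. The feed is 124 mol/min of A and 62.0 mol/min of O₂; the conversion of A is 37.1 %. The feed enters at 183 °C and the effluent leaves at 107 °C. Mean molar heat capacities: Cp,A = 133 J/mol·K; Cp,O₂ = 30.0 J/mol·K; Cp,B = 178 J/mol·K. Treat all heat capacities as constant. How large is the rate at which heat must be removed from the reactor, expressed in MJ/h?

Extent of reaction ξ = 0.371 × 124 = 46.004 mol/min
Reaction term: ξ·ΔH°_rxn = 46.004 × -263 = -12099 kJ/min
Sensible, feed 183→25 °C: -2899.6 kJ/min
Outlet flows (mol/min): A 77.996, O₂ 38.998, B 46.004
Sensible, products 25→107 °C: 1618 kJ/min
Q = ΔH = -13381 kJ/min = -223.01 kW
Heat removed = 802.84 MJ/h

Q_out = 803 MJ/h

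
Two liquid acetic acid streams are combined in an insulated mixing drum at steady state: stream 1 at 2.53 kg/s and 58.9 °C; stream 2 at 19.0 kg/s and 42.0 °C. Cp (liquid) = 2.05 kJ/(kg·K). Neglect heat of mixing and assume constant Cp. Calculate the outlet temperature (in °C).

T_out = 44.0 °C

Adiabatic, steady state ⇒ Σ ṁᵢCp,ᵢ(T_out − Tᵢ) = 0
T_out = Σ ṁᵢCp,ᵢTᵢ / Σ ṁᵢCp,ᵢ
      = 1941.4 / 44.136 = 43.986 °C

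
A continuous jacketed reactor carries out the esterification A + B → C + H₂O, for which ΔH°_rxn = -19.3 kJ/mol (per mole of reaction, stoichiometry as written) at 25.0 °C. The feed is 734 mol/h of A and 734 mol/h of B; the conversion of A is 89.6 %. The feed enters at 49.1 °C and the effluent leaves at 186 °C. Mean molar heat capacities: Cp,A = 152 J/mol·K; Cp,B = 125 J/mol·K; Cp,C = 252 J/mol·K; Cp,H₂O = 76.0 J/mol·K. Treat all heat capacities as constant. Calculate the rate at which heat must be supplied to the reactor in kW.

Extent of reaction ξ = 0.896 × 734 = 657.66 mol/h
Reaction term: ξ·ΔH°_rxn = 657.66 × -19.3 = -12693 kJ/h
Sensible, feed 49.1→25 °C: -4900 kJ/h
Outlet flows (mol/h): A 76.336, B 76.336, C 657.66, H₂O 657.66
Sensible, products 25→186 °C: 38134 kJ/h
Q = ΔH = 20541 kJ/h = 5.7059 kW
Heat supplied = 5.7059 kW

Q_in = 5.71 kW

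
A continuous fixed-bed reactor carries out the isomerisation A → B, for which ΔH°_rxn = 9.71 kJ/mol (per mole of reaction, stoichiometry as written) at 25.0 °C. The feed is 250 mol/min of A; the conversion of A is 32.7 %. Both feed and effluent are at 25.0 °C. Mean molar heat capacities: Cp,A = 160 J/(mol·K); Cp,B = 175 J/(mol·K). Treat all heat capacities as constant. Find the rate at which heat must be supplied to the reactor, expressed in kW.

Q_in = 13.2 kW

Extent of reaction ξ = 0.327 × 250 = 81.75 mol/min
Reaction term: ξ·ΔH°_rxn = 81.75 × 9.71 = 793.79 kJ/min
Q = ΔH = 793.79 kJ/min = 13.23 kW
Heat supplied = 13.23 kW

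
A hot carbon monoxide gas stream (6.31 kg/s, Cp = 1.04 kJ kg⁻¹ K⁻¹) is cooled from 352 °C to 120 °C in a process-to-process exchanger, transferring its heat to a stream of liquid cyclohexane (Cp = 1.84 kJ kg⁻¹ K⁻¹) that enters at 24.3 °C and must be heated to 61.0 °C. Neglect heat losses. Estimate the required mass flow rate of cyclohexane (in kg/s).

Heat released by hot stream: Q = 6.31 × 1.04 × (352 − 120) = 1522.5 kJ/s
Energy balance on cold side (adiabatic exchanger): Q = ṁ_c·Cp_c·(T_c,out − T_c,in)
ṁ_c = 1522.5 / [1.84 × (61.0 − 24.3)] = 22.546 kg/s

ṁ_c = 22.5 kg/s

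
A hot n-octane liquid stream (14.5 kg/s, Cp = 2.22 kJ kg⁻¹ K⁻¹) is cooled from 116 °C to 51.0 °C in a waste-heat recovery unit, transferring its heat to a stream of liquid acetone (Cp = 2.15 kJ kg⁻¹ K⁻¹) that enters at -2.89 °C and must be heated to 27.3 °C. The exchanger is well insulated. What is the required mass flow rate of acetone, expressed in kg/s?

ṁ_c = 32.2 kg/s

Heat released by hot stream: Q = 14.5 × 2.22 × (116 − 51.0) = 2092.4 kJ/s
Energy balance on cold side (adiabatic exchanger): Q = ṁ_c·Cp_c·(T_c,out − T_c,in)
ṁ_c = 2092.4 / [2.15 × (27.3 − -2.89)] = 32.235 kg/s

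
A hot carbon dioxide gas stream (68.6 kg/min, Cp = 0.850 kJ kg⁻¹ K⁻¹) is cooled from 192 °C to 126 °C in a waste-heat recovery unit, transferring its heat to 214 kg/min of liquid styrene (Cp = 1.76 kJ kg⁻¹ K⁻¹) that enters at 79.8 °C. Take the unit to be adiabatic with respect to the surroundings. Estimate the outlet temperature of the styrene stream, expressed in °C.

T_c,out = 90.0 °C

Heat released by hot stream: Q = 68.6 × 0.850 × (192 − 126) = 3848.5 kJ/min
Energy balance on cold side (adiabatic exchanger): Q = ṁ_c·Cp_c·(T_c,out − T_c,in)
T_c,out = 79.8 + 3848.5/(214 × 1.76) = 90.018 °C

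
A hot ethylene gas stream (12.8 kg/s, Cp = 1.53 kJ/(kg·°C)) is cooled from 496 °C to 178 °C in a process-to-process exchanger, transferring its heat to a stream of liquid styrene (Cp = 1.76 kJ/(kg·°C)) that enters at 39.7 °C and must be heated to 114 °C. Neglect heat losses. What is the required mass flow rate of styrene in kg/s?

ṁ_c = 47.6 kg/s

Heat released by hot stream: Q = 12.8 × 1.53 × (496 − 178) = 6227.7 kJ/s
Energy balance on cold side (adiabatic exchanger): Q = ṁ_c·Cp_c·(T_c,out − T_c,in)
ṁ_c = 6227.7 / [1.76 × (114 − 39.7)] = 47.624 kg/s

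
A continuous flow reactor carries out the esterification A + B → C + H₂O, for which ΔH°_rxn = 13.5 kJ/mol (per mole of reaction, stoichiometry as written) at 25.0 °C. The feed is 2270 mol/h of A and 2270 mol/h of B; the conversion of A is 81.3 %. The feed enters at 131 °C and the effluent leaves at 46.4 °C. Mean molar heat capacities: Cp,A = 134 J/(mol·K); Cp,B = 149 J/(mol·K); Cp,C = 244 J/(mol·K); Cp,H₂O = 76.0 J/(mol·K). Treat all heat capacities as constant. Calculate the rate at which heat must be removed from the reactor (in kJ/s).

Q_out = 7.77 kJ/s

Extent of reaction ξ = 0.813 × 2270 = 1845.5 mol/h
Reaction term: ξ·ΔH°_rxn = 1845.5 × 13.5 = 24914 kJ/h
Sensible, feed 131→25 °C: -68095 kJ/h
Outlet flows (mol/h): A 424.49, B 424.49, C 1845.5, H₂O 1845.5
Sensible, products 25→46.4 °C: 15209 kJ/h
Q = ΔH = -27972 kJ/h = -7.7701 kW
Heat removed = 7.7701 kJ/s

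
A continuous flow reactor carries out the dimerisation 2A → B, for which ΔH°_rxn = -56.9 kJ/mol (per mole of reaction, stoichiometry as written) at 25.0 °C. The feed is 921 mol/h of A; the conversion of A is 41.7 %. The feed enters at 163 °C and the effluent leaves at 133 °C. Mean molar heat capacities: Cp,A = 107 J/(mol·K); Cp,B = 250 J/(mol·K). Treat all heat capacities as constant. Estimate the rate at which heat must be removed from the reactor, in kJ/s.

Extent of reaction ξ = 0.417 × 921 / 2 = 192.03 mol/h
Reaction term: ξ·ΔH°_rxn = 192.03 × -56.9 = -10926 kJ/h
Sensible, feed 163→25 °C: -13599 kJ/h
Outlet flows (mol/h): A 536.94, B 192.03
Sensible, products 25→133 °C: 11390 kJ/h
Q = ΔH = -13136 kJ/h = -3.649 kW
Heat removed = 3.649 kJ/s

Q_out = 3.65 kJ/s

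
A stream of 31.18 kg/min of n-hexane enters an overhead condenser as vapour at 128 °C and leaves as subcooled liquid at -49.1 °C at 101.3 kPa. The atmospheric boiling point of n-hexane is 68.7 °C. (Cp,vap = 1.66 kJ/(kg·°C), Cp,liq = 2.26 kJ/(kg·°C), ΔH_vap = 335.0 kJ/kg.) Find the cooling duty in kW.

Q_c = 364 kW

vapour 128→68.7 °C: -98.438 kJ/kg
condensation at 68.7 °C: -335 kJ/kg
liquid 68.7→-49.1 °C: -266.23 kJ/kg
Δh = -98.438 + -335 + -266.23 = -699.67 kJ/kg
Q = ṁ·Δh = 31.18 kg/min × -699.67 kJ/kg = -21816 kJ/min
|Q| = 363.59 kW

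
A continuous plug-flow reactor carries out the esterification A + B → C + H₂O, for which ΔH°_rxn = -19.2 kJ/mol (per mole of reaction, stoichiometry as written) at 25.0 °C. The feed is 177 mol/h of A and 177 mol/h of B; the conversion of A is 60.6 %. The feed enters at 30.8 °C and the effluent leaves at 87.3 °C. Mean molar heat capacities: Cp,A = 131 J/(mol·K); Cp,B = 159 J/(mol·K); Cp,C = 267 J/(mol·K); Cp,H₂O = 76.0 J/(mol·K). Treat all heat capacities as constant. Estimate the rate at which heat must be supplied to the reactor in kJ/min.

Q_in = 19.9 kJ/min

Extent of reaction ξ = 0.606 × 177 = 107.26 mol/h
Reaction term: ξ·ΔH°_rxn = 107.26 × -19.2 = -2059.4 kJ/h
Sensible, feed 30.8→25 °C: -297.71 kJ/h
Outlet flows (mol/h): A 69.738, B 69.738, C 107.26, H₂O 107.26
Sensible, products 25→87.3 °C: 3552 kJ/h
Q = ΔH = 1194.9 kJ/h = 0.33191 kW
Heat supplied = 19.915 kJ/min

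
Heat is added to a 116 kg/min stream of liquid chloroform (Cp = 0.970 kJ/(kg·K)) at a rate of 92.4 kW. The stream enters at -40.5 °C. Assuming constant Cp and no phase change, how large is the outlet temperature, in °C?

T_out = 8.77 °C

Q = 92.4 kW = 5544 kJ/min
ΔT = Q/(ṁ·Cp) = 5544/(116×0.970) = 49.271 K
T_out = -40.5 + 49.271 = 8.7712 °C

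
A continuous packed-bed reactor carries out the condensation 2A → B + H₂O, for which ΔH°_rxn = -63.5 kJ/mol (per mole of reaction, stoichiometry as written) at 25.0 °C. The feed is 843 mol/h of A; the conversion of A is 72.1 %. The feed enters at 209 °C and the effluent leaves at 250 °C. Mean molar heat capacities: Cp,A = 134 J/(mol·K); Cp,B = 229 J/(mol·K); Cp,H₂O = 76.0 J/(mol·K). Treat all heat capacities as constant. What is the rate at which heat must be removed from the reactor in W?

Q_out = 3370 W

Extent of reaction ξ = 0.721 × 843 / 2 = 303.9 mol/h
Reaction term: ξ·ΔH°_rxn = 303.9 × -63.5 = -19298 kJ/h
Sensible, feed 209→25 °C: -20785 kJ/h
Outlet flows (mol/h): A 235.2, B 303.9, H₂O 303.9
Sensible, products 25→250 °C: 27946 kJ/h
Q = ΔH = -12136 kJ/h = -3.3712 kW
Heat removed = 3371.2 W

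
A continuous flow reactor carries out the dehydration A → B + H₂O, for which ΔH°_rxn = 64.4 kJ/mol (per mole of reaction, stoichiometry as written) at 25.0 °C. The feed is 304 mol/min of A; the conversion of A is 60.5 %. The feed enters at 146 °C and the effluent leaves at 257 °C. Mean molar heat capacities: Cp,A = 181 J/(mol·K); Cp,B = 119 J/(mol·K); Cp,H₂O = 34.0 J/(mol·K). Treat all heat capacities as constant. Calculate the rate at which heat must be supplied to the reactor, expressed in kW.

Extent of reaction ξ = 0.605 × 304 = 183.92 mol/min
Reaction term: ξ·ΔH°_rxn = 183.92 × 64.4 = 11844 kJ/min
Sensible, feed 146→25 °C: -6657.9 kJ/min
Outlet flows (mol/min): A 120.08, B 183.92, H₂O 183.92
Sensible, products 25→257 °C: 11571 kJ/min
Q = ΔH = 16757 kJ/min = 279.29 kW
Heat supplied = 279.29 kW

Q_in = 279 kW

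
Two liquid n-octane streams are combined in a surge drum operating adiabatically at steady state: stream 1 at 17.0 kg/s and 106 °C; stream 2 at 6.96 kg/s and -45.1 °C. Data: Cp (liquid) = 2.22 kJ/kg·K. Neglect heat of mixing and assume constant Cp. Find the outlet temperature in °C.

No heat crosses the boundary, so H_out = H_in.
T_out = Σ ṁᵢCp,ᵢTᵢ / Σ ṁᵢCp,ᵢ
      = 3303.6 / 53.191 = 62.108 °C

T_out = 62.1 °C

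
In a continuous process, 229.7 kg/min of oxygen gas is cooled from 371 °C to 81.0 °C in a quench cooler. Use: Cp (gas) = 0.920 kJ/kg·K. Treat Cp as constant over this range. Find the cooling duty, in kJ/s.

Q = ṁ·Cp·ΔT = 229.7 × 0.920 × (81.0 − 371) = -61284 kJ/min
Converting: 61284 / 60 s = 1021.4 kW

Q_c = 1020 kJ/s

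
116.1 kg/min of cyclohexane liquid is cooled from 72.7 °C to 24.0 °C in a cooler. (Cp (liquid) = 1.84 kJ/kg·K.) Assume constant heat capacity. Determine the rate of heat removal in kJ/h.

Q = ṁ·Cp·ΔT = 116.1 × 1.84 × (24.0 − 72.7) = -10403 kJ/min
Converting: 10403 / 60 s = 173.39 kW
Cooling duty = 624210 kJ/h

Q_c = 624000 kJ/h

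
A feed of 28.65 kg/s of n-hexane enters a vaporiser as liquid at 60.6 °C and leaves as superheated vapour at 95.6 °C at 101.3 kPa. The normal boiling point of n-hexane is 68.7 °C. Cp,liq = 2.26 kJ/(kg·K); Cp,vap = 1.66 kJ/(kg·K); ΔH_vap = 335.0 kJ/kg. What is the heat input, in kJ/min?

Q = 684000 kJ/min

liquid 60.6→68.7 °C: 18.306 kJ/kg
vaporisation at 68.7 °C: 335 kJ/kg
vapour 68.7→95.6 °C: 44.654 kJ/kg
Δh = 18.306 + 335 + 44.654 = 397.96 kJ/kg
Q = ṁ·Δh = 28.65 kg/s × 397.96 kJ/kg = 11402 kJ/s
|Q| = 11402 kW = 684090 kJ/min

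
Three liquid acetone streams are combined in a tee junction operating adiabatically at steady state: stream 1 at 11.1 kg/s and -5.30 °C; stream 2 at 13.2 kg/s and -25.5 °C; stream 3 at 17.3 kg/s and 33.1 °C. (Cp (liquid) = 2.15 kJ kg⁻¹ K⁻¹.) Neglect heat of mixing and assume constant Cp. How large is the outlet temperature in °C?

T_out = 4.26 °C

Energy balance with Q = 0: Σ ṁᵢCp,ᵢ(T_out − Tᵢ) = 0
T_out = Σ ṁᵢCp,ᵢTᵢ / Σ ṁᵢCp,ᵢ
      = 380.98 / 89.44 = 4.2596 °C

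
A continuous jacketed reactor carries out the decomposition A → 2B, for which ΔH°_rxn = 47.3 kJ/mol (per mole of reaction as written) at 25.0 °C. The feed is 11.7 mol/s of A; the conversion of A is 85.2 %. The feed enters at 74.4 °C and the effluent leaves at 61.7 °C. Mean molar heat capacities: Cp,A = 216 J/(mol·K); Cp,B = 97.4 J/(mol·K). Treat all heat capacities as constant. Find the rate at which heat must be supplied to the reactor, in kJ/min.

Extent of reaction ξ = 0.852 × 11.7 = 9.9684 mol/s
Reaction term: ξ·ΔH°_rxn = 9.9684 × 47.3 = 471.51 kJ/s
Sensible, feed 74.4→25 °C: -124.84 kJ/s
Outlet flows (mol/s): A 1.7316, B 19.937
Sensible, products 25→61.7 °C: 84.992 kJ/s
Q = ΔH = 431.65 kJ/s = 431.65 kW
Heat supplied = 25899 kJ/min

Q_in = 25900 kJ/min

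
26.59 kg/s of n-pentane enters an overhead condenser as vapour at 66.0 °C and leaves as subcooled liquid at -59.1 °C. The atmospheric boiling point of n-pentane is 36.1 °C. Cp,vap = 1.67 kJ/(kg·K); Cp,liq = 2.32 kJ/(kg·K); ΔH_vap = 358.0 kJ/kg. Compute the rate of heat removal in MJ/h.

vapour 66.0→36.1 °C: -49.933 kJ/kg
condensation at 36.1 °C: -358 kJ/kg
liquid 36.1→-59.1 °C: -220.86 kJ/kg
Δh = -49.933 + -358 + -220.86 = -628.8 kJ/kg
Q = ṁ·Δh = 26.59 kg/s × -628.8 kJ/kg = -16720 kJ/s
|Q| = 16720 kW = 60191 MJ/h

Q_c = 60200 MJ/h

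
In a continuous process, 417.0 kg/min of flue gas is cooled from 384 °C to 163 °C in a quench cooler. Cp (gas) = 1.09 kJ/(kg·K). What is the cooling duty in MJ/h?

Q_c = 6030 MJ/h

Q = ṁ·Cp·ΔT = 417.0 × 1.09 × (163 − 384) = -100450 kJ/min
Converting: 100450 / 60 s = 1674.2 kW
Cooling duty = 6027.1 MJ/h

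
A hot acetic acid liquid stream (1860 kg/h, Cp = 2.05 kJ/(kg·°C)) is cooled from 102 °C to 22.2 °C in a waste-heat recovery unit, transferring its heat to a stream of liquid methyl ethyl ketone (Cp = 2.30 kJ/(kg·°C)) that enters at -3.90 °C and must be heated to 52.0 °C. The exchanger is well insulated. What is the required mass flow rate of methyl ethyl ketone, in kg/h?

Heat released by hot stream: Q = 1860 × 2.05 × (102 − 22.2) = 304280 kJ/h
Energy balance on cold side (adiabatic exchanger): Q = ṁ_c·Cp_c·(T_c,out − T_c,in)
ṁ_c = 304280 / [2.30 × (52.0 − -3.90)] = 2366.6 kg/h

ṁ_c = 2370 kg/h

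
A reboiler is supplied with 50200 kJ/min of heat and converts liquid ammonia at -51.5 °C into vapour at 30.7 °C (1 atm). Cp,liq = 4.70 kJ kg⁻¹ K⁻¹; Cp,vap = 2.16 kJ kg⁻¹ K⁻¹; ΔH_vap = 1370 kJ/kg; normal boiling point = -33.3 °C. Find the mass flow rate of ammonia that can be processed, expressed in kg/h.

Δh = 4.70×(-33.3−-51.5) + 1370 + 2.16×(30.7−-33.3) = 1593.8 kJ/kg
Q = 50200 kJ/min = 836.67 kJ/s = 3.012e+06 kJ/h
ṁ = Q/Δh = 3.012e+06 / 1593.8 = 1889.8 kg/h

ṁ = 1890 kg/h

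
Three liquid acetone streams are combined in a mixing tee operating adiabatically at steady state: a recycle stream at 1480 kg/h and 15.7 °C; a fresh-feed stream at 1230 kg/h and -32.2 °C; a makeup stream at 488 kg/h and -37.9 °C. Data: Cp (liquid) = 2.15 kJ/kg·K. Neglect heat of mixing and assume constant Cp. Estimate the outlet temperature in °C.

Adiabatic, steady state ⇒ Σ ṁᵢCp,ᵢ(T_out − Tᵢ) = 0
T_out = Σ ṁᵢCp,ᵢTᵢ / Σ ṁᵢCp,ᵢ
      = -74960 / 6875.7 = -10.902 °C

T_out = -10.9 °C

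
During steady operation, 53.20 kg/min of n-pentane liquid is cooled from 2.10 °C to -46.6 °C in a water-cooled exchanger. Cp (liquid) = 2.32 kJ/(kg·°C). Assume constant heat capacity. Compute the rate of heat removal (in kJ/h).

Q_c = 361000 kJ/h

Q = ṁ·Cp·ΔT = 53.20 × 2.32 × (-46.6 − 2.10) = -6010.7 kJ/min
Converting: 6010.7 / 60 s = 100.18 kW
Cooling duty = 360640 kJ/h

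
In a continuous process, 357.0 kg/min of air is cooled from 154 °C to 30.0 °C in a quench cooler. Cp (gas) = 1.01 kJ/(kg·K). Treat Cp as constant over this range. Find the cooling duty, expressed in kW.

Q_c = 745 kW

Q = ṁ·Cp·ΔT = 357.0 × 1.01 × (30.0 − 154) = -44711 kJ/min
Converting: 44711 / 60 s = 745.18 kW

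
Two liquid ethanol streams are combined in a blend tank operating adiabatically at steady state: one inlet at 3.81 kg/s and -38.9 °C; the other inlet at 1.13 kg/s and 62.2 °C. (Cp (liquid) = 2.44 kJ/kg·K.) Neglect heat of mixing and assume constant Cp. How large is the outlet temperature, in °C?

Adiabatic, steady state ⇒ Σ ṁᵢCp,ᵢ(T_out − Tᵢ) = 0
T_out = Σ ṁᵢCp,ᵢTᵢ / Σ ṁᵢCp,ᵢ
      = -190.13 / 12.054 = -15.774 °C

T_out = -15.8 °C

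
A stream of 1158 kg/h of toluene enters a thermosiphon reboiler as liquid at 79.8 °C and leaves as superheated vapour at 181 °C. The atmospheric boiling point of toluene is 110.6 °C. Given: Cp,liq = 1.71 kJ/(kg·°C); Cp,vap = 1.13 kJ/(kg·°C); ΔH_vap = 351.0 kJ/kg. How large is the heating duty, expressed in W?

liquid 79.8→110.6 °C: 52.668 kJ/kg
vaporisation at 110.6 °C: 351 kJ/kg
vapour 110.6→181 °C: 79.552 kJ/kg
Δh = 52.668 + 351 + 79.552 = 483.22 kJ/kg
Q = ṁ·Δh = 1158 kg/h × 483.22 kJ/kg = 559570 kJ/h
|Q| = 155.44 kW = 155440 W

Q = 155000 W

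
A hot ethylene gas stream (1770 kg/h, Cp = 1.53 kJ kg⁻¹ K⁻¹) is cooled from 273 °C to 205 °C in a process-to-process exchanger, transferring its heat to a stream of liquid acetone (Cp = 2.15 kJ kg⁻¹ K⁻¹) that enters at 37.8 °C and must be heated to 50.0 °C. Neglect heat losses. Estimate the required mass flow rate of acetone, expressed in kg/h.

ṁ_c = 7020 kg/h

Heat released by hot stream: Q = 1770 × 1.53 × (273 − 205) = 184150 kJ/h
Energy balance on cold side (adiabatic exchanger): Q = ṁ_c·Cp_c·(T_c,out − T_c,in)
ṁ_c = 184150 / [2.15 × (50.0 − 37.8)] = 7020.6 kg/h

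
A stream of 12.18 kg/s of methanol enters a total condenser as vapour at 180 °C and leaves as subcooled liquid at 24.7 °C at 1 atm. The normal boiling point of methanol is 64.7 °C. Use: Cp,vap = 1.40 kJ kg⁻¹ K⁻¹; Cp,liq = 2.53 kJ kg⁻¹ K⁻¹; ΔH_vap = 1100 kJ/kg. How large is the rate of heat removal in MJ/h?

Q_c = 59700 MJ/h

vapour 180→64.7 °C: -161.42 kJ/kg
condensation at 64.7 °C: -1100 kJ/kg
liquid 64.7→24.7 °C: -101.2 kJ/kg
Δh = -161.42 + -1100 + -101.2 = -1362.6 kJ/kg
Q = ṁ·Δh = 12.18 kg/s × -1362.6 kJ/kg = -16597 kJ/s
|Q| = 16597 kW = 59748 MJ/h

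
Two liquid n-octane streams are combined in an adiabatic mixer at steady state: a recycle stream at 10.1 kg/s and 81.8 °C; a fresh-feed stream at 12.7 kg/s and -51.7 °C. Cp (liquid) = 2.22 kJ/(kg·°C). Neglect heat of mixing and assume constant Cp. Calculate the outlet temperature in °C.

Adiabatic, steady state ⇒ Σ ṁᵢCp,ᵢ(T_out − Tᵢ) = 0
T_out = Σ ṁᵢCp,ᵢTᵢ / Σ ṁᵢCp,ᵢ
      = 376.49 / 50.616 = 7.4382 °C

T_out = 7.44 °C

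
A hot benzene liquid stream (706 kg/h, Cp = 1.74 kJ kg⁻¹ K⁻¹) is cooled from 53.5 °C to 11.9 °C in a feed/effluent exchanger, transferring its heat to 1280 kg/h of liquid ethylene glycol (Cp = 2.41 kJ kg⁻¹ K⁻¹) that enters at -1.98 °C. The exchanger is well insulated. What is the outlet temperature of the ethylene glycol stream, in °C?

Heat released by hot stream: Q = 706 × 1.74 × (53.5 − 11.9) = 51103 kJ/h
Energy balance on cold side (adiabatic exchanger): Q = ṁ_c·Cp_c·(T_c,out − T_c,in)
T_c,out = -1.98 + 51103/(1280 × 2.41) = 14.586 °C

T_c,out = 14.6 °C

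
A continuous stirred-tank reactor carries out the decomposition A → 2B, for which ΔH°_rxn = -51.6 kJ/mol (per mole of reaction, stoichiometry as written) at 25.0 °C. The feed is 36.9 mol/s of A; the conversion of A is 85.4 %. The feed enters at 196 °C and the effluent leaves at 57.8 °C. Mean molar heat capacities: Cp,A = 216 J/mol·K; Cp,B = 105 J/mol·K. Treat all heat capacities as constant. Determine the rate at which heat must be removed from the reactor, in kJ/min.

Extent of reaction ξ = 0.854 × 36.9 = 31.513 mol/s
Reaction term: ξ·ΔH°_rxn = 31.513 × -51.6 = -1626.1 kJ/s
Sensible, feed 196→25 °C: -1362.9 kJ/s
Outlet flows (mol/s): A 5.3874, B 63.025
Sensible, products 25→57.8 °C: 255.23 kJ/s
Q = ΔH = -2733.8 kJ/s = -2733.8 kW
Heat removed = 164030 kJ/min

Q_out = 164000 kJ/min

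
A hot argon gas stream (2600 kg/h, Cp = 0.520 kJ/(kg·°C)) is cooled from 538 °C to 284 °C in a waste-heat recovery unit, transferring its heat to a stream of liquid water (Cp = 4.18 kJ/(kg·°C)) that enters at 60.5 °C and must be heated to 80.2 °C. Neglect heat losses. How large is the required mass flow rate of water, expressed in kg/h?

Heat released by hot stream: Q = 2600 × 0.520 × (538 − 284) = 343410 kJ/h
Energy balance on cold side (adiabatic exchanger): Q = ṁ_c·Cp_c·(T_c,out − T_c,in)
ṁ_c = 343410 / [4.18 × (80.2 − 60.5)] = 4170.3 kg/h

ṁ_c = 4170 kg/h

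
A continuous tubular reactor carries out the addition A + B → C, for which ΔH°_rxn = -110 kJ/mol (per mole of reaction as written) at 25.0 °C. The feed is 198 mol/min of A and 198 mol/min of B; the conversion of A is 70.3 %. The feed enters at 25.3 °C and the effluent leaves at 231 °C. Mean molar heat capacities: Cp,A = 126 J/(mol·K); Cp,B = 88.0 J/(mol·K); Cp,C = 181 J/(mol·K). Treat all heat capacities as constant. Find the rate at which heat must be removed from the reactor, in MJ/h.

Extent of reaction ξ = 0.703 × 198 = 139.19 mol/min
Reaction term: ξ·ΔH°_rxn = 139.19 × -110 = -15311 kJ/min
Sensible, feed 25.3→25 °C: -12.712 kJ/min
Outlet flows (mol/min): A 58.806, B 58.806, C 139.19
Sensible, products 25→231 °C: 7782.4 kJ/min
Q = ΔH = -7541.7 kJ/min = -125.69 kW
Heat removed = 452.5 MJ/h

Q_out = 452 MJ/h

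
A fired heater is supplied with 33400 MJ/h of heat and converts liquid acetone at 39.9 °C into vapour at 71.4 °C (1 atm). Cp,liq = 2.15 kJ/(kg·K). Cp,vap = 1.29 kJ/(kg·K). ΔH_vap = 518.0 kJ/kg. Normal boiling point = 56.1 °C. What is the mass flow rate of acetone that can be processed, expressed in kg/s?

Δh = 2.15×(56.1−39.9) + 518.0 + 1.29×(71.4−56.1) = 572.57 kJ/kg
Q = 33400 MJ/h = 9277.8 kJ/s = 9277.8 kJ/s
ṁ = Q/Δh = 9277.8 / 572.57 = 16.204 kg/s

ṁ = 16.2 kg/s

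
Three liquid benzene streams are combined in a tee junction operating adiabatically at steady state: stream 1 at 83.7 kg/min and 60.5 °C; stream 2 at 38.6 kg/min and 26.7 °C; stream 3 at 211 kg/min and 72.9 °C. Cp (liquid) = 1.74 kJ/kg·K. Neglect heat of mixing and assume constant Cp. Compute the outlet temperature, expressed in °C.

Adiabatic, steady state ⇒ Σ ṁᵢCp,ᵢ(T_out − Tᵢ) = 0
Σ ṁᵢCp,ᵢTᵢ = 83.7×1.74×60.5 + 38.6×1.74×26.7 + 211×1.74×72.9 = 37369
Σ ṁᵢCp,ᵢ = 83.7×1.74 + 38.6×1.74 + 211×1.74 = 579.94
T_out = 37369 / 579.94 = 64.436 °C

T_out = 64.4 °C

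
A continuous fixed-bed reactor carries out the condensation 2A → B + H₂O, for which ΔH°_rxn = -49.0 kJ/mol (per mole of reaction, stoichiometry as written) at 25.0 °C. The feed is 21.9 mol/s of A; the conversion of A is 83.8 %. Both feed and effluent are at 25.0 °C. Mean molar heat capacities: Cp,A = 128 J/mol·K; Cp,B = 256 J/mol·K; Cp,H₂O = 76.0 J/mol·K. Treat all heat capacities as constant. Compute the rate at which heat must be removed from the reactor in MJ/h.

Q_out = 1620 MJ/h

Extent of reaction ξ = 0.838 × 21.9 / 2 = 9.1761 mol/s
Reaction term: ξ·ΔH°_rxn = 9.1761 × -49.0 = -449.63 kJ/s
Q = ΔH = -449.63 kJ/s = -449.63 kW
Heat removed = 1618.7 MJ/h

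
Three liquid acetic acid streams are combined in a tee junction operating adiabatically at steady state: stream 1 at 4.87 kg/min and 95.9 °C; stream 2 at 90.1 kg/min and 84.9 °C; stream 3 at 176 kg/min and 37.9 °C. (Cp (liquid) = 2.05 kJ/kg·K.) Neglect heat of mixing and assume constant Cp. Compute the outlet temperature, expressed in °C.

No heat crosses the boundary, so H_out = H_in.
Σ ṁᵢCp,ᵢTᵢ = 4.87×2.05×95.9 + 90.1×2.05×84.9 + 176×2.05×37.9 = 30313
Σ ṁᵢCp,ᵢ = 4.87×2.05 + 90.1×2.05 + 176×2.05 = 555.49
T_out = 30313 / 555.49 = 54.57 °C

T_out = 54.6 °C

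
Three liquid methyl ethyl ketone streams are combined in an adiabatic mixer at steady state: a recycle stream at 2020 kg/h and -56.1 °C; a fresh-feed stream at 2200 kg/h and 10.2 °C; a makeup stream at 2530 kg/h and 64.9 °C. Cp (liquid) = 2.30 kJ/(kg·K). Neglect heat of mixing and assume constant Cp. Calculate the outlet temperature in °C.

No heat crosses the boundary, so H_out = H_in.
Σ ṁᵢCp,ᵢTᵢ = 2020×2.30×-56.1 + 2200×2.30×10.2 + 2530×2.30×64.9 = 168620
Σ ṁᵢCp,ᵢ = 2020×2.30 + 2200×2.30 + 2530×2.30 = 15525
T_out = 168620 / 15525 = 10.861 °C

T_out = 10.9 °C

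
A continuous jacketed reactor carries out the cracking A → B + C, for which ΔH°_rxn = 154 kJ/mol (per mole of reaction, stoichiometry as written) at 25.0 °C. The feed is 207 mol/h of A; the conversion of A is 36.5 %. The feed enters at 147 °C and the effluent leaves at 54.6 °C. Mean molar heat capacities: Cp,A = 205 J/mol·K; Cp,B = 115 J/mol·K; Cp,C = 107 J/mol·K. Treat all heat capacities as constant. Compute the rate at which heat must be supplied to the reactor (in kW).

Extent of reaction ξ = 0.365 × 207 = 75.555 mol/h
Reaction term: ξ·ΔH°_rxn = 75.555 × 154 = 11635 kJ/h
Sensible, feed 147→25 °C: -5177.1 kJ/h
Outlet flows (mol/h): A 131.44, B 75.555, C 75.555
Sensible, products 25→54.6 °C: 1294.1 kJ/h
Q = ΔH = 7752.5 kJ/h = 2.1535 kW
Heat supplied = 2.1535 kW

Q_in = 2.15 kW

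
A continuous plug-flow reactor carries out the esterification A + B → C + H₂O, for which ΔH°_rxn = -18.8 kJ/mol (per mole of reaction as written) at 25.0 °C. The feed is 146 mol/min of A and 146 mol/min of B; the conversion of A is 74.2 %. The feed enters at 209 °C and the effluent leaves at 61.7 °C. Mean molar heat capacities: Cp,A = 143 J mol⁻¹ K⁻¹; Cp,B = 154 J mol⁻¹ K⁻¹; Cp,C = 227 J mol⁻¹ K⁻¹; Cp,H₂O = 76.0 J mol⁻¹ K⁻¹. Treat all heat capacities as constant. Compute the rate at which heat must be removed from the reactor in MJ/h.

Extent of reaction ξ = 0.742 × 146 = 108.33 mol/min
Reaction term: ξ·ΔH°_rxn = 108.33 × -18.8 = -2036.6 kJ/min
Sensible, feed 209→25 °C: -7978.6 kJ/min
Outlet flows (mol/min): A 37.668, B 37.668, C 108.33, H₂O 108.33
Sensible, products 25→61.7 °C: 1615.2 kJ/min
Q = ΔH = -8400 kJ/min = -140 kW
Heat removed = 504 MJ/h

Q_out = 504 MJ/h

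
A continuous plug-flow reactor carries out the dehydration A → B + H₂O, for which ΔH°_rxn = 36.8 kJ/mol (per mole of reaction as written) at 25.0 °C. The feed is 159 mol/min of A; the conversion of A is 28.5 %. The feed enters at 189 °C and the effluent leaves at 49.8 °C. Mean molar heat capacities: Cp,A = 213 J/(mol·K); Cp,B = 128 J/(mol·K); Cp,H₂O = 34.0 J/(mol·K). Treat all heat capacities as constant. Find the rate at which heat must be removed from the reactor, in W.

Q_out = 51700 W

Extent of reaction ξ = 0.285 × 159 = 45.315 mol/min
Reaction term: ξ·ΔH°_rxn = 45.315 × 36.8 = 1667.6 kJ/min
Sensible, feed 189→25 °C: -5554.2 kJ/min
Outlet flows (mol/min): A 113.69, B 45.315, H₂O 45.315
Sensible, products 25→49.8 °C: 782.59 kJ/min
Q = ΔH = -3104 kJ/min = -51.733 kW
Heat removed = 51733 W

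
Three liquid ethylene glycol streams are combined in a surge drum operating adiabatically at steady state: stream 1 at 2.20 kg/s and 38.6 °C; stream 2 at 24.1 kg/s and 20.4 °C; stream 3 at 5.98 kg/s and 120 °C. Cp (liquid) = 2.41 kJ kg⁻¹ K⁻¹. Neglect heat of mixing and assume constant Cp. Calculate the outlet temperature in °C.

T_out = 40.1 °C

Energy balance with Q = 0: Σ ṁᵢCp,ᵢ(T_out − Tᵢ) = 0
Σ ṁᵢCp,ᵢTᵢ = 2.20×2.41×38.6 + 24.1×2.41×20.4 + 5.98×2.41×120 = 3118.9
Σ ṁᵢCp,ᵢ = 2.20×2.41 + 24.1×2.41 + 5.98×2.41 = 77.795
T_out = 3118.9 / 77.795 = 40.092 °C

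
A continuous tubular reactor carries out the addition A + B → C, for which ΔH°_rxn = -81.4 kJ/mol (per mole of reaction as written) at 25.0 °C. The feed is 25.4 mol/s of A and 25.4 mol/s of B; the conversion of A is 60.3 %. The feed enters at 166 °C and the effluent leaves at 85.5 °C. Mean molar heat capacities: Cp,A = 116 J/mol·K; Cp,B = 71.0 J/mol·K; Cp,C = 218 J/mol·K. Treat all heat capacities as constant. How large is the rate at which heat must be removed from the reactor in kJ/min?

Extent of reaction ξ = 0.603 × 25.4 = 15.316 mol/s
Reaction term: ξ·ΔH°_rxn = 15.316 × -81.4 = -1246.7 kJ/s
Sensible, feed 166→25 °C: -669.72 kJ/s
Outlet flows (mol/s): A 10.084, B 10.084, C 15.316
Sensible, products 25→85.5 °C: 316.09 kJ/s
Q = ΔH = -1600.4 kJ/s = -1600.4 kW
Heat removed = 96022 kJ/min

Q_out = 96000 kJ/min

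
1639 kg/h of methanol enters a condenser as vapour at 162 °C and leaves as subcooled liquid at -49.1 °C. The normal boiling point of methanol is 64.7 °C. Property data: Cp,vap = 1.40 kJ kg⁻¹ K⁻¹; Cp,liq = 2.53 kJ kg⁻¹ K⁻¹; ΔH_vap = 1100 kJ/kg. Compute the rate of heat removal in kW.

vapour 162→64.7 °C: -136.22 kJ/kg
condensation at 64.7 °C: -1100 kJ/kg
liquid 64.7→-49.1 °C: -287.91 kJ/kg
Δh = -136.22 + -1100 + -287.91 = -1524.1 kJ/kg
Q = ṁ·Δh = 1639 kg/h × -1524.1 kJ/kg = -2.4981e+06 kJ/h
|Q| = 693.9 kW

Q_c = 694 kW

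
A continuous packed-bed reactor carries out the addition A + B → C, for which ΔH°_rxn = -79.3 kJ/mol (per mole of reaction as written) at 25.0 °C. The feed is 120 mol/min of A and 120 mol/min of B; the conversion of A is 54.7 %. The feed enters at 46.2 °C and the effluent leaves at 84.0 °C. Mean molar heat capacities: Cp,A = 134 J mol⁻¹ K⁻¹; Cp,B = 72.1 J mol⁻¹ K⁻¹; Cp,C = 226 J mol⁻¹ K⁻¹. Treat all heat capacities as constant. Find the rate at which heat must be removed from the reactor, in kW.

Extent of reaction ξ = 0.547 × 120 = 65.64 mol/min
Reaction term: ξ·ΔH°_rxn = 65.64 × -79.3 = -5205.3 kJ/min
Sensible, feed 46.2→25 °C: -524.32 kJ/min
Outlet flows (mol/min): A 54.36, B 54.36, C 65.64
Sensible, products 25→84.0 °C: 1536.3 kJ/min
Q = ΔH = -4193.3 kJ/min = -69.889 kW
Heat removed = 69.889 kW

Q_out = 69.9 kW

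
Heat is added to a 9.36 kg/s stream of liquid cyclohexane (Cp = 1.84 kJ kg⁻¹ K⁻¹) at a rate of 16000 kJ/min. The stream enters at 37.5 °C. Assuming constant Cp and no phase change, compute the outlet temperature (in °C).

Q = 16000 kJ/min = 266.67 kJ/s
ΔT = Q/(ṁ·Cp) = 266.67/(9.36×1.84) = 15.484 K
T_out = 37.5 + 15.484 = 52.984 °C

T_out = 53.0 °C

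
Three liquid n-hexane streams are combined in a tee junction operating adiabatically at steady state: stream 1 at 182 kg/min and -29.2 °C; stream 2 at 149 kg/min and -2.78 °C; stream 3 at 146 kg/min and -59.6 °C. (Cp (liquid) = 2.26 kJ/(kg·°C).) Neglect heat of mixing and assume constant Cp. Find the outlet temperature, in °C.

No heat crosses the boundary, so H_out = H_in.
Σ ṁᵢCp,ᵢTᵢ = 182×2.26×-29.2 + 149×2.26×-2.78 + 146×2.26×-59.6 = -32612
Σ ṁᵢCp,ᵢ = 182×2.26 + 149×2.26 + 146×2.26 = 1078
T_out = -32612 / 1078 = -30.252 °C

T_out = -30.3 °C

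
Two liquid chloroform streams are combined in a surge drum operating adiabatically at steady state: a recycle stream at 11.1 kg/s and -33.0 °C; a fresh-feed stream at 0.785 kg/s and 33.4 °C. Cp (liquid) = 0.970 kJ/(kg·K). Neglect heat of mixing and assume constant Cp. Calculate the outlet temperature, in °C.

Adiabatic, steady state ⇒ Σ ṁᵢCp,ᵢ(T_out − Tᵢ) = 0
Σ ṁᵢCp,ᵢTᵢ = 11.1×0.970×-33.0 + 0.785×0.970×33.4 = -329.88
Σ ṁᵢCp,ᵢ = 11.1×0.970 + 0.785×0.970 = 11.528
T_out = -329.88 / 11.528 = -28.614 °C

T_out = -28.6 °C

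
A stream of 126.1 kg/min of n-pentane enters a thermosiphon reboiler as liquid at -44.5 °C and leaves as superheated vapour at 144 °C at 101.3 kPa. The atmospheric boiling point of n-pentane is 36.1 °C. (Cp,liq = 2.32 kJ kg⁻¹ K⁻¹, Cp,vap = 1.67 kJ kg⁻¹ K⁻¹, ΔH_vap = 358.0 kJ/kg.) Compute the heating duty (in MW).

liquid -44.5→36.1 °C: 186.99 kJ/kg
vaporisation at 36.1 °C: 358 kJ/kg
vapour 36.1→144 °C: 180.19 kJ/kg
Δh = 186.99 + 358 + 180.19 = 725.18 kJ/kg
Q = ṁ·Δh = 126.1 kg/min × 725.18 kJ/kg = 91446 kJ/min
|Q| = 1524.1 kW = 1.5241 MW

Q = 1.52 MW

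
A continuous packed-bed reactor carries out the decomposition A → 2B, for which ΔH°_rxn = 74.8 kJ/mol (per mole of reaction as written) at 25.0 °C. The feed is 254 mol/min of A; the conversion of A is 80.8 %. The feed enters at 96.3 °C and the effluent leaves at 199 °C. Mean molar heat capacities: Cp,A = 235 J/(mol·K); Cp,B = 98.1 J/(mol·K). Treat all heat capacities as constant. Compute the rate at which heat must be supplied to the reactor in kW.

Extent of reaction ξ = 0.808 × 254 = 205.23 mol/min
Reaction term: ξ·ΔH°_rxn = 205.23 × 74.8 = 15351 kJ/min
Sensible, feed 96.3→25 °C: -4255.9 kJ/min
Outlet flows (mol/min): A 48.768, B 410.46
Sensible, products 25→199 °C: 9000.5 kJ/min
Q = ΔH = 20096 kJ/min = 334.93 kW
Heat supplied = 334.93 kW

Q_in = 335 kW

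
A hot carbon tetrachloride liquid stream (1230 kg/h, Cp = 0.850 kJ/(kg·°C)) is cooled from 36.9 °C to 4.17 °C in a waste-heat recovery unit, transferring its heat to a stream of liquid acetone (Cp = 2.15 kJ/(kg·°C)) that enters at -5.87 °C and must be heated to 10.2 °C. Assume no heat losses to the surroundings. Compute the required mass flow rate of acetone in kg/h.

Heat released by hot stream: Q = 1230 × 0.850 × (36.9 − 4.17) = 34219 kJ/h
Energy balance on cold side (adiabatic exchanger): Q = ṁ_c·Cp_c·(T_c,out − T_c,in)
ṁ_c = 34219 / [2.15 × (10.2 − -5.87)] = 990.41 kg/h

ṁ_c = 990 kg/h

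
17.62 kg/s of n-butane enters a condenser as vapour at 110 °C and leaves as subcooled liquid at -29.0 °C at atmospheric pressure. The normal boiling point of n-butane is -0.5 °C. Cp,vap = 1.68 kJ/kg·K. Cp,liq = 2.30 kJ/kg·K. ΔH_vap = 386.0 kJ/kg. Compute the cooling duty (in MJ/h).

Q_c = 40400 MJ/h

vapour 110→-0.5 °C: -185.64 kJ/kg
condensation at -0.5 °C: -386 kJ/kg
liquid -0.5→-29.0 °C: -65.55 kJ/kg
Δh = -185.64 + -386 + -65.55 = -637.19 kJ/kg
Q = ṁ·Δh = 17.62 kg/s × -637.19 kJ/kg = -11227 kJ/s
|Q| = 11227 kW = 40418 MJ/h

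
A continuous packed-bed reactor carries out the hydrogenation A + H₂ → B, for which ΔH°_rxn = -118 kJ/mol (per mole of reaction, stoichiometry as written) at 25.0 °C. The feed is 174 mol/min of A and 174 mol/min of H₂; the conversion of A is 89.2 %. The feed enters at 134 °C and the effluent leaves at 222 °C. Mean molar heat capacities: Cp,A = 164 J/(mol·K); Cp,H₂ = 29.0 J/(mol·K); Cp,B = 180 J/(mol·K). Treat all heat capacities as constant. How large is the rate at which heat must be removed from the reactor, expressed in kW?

Q_out = 263 kW

Extent of reaction ξ = 0.892 × 174 = 155.21 mol/min
Reaction term: ξ·ΔH°_rxn = 155.21 × -118 = -18315 kJ/min
Sensible, feed 134→25 °C: -3660.4 kJ/min
Outlet flows (mol/min): A 18.792, H₂ 18.792, B 155.21
Sensible, products 25→222 °C: 6218.2 kJ/min
Q = ΔH = -15757 kJ/min = -262.61 kW
Heat removed = 262.61 kW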